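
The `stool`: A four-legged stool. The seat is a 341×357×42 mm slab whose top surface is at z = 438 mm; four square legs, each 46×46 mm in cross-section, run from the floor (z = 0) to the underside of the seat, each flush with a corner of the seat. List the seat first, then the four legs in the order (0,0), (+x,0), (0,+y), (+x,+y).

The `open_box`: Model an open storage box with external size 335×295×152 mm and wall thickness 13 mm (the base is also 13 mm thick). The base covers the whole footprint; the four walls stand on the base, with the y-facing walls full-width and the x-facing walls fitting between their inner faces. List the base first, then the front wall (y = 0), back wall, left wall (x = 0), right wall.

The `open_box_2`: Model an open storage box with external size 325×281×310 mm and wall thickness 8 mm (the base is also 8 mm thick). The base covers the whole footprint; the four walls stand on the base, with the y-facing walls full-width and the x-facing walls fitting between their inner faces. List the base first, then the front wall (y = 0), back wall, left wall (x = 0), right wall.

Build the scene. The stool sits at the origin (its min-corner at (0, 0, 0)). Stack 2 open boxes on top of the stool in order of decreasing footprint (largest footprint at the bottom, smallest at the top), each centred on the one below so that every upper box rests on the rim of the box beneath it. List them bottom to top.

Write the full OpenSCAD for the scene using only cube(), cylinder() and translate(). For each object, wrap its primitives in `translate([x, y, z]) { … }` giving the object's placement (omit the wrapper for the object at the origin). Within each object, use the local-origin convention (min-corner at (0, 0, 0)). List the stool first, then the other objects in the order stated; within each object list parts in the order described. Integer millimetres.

translate([0, 0, 396]) cube([341, 357, 42]);
cube([46, 46, 396]);
translate([295, 0, 0]) cube([46, 46, 396]);
translate([0, 311, 0]) cube([46, 46, 396]);
translate([295, 311, 0]) cube([46, 46, 396]);
translate([3, 31, 438]) {
  cube([335, 295, 13]);
  translate([0, 0, 13]) cube([335, 13, 139]);
  translate([0, 282, 13]) cube([335, 13, 139]);
  translate([0, 13, 13]) cube([13, 269, 139]);
  translate([322, 13, 13]) cube([13, 269, 139]);
}
translate([8, 38, 590]) {
  cube([325, 281, 8]);
  translate([0, 0, 8]) cube([325, 8, 302]);
  translate([0, 273, 8]) cube([325, 8, 302]);
  translate([0, 8, 8]) cube([8, 265, 302]);
  translate([317, 8, 8]) cube([8, 265, 302]);
}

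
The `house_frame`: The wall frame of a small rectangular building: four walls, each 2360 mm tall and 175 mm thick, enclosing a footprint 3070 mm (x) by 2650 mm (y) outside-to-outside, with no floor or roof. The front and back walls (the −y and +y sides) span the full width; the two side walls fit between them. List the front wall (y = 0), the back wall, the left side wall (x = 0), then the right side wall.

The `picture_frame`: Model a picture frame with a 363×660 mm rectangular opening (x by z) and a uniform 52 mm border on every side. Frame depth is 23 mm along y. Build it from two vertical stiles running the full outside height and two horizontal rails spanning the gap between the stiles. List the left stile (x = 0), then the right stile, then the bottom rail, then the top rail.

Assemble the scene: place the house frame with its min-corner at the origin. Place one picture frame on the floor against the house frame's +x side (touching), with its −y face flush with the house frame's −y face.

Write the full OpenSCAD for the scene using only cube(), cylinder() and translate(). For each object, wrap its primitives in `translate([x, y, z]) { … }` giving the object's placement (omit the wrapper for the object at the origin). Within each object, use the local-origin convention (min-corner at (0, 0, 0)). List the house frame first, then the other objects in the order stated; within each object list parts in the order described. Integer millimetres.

cube([3070, 175, 2360]);
translate([0, 2475, 0]) cube([3070, 175, 2360]);
translate([0, 175, 0]) cube([175, 2300, 2360]);
translate([2895, 175, 0]) cube([175, 2300, 2360]);
translate([3070, 0, 0]) {
  cube([52, 23, 764]);
  translate([415, 0, 0]) cube([52, 23, 764]);
  translate([52, 0, 0]) cube([363, 23, 52]);
  translate([52, 0, 712]) cube([363, 23, 52]);
}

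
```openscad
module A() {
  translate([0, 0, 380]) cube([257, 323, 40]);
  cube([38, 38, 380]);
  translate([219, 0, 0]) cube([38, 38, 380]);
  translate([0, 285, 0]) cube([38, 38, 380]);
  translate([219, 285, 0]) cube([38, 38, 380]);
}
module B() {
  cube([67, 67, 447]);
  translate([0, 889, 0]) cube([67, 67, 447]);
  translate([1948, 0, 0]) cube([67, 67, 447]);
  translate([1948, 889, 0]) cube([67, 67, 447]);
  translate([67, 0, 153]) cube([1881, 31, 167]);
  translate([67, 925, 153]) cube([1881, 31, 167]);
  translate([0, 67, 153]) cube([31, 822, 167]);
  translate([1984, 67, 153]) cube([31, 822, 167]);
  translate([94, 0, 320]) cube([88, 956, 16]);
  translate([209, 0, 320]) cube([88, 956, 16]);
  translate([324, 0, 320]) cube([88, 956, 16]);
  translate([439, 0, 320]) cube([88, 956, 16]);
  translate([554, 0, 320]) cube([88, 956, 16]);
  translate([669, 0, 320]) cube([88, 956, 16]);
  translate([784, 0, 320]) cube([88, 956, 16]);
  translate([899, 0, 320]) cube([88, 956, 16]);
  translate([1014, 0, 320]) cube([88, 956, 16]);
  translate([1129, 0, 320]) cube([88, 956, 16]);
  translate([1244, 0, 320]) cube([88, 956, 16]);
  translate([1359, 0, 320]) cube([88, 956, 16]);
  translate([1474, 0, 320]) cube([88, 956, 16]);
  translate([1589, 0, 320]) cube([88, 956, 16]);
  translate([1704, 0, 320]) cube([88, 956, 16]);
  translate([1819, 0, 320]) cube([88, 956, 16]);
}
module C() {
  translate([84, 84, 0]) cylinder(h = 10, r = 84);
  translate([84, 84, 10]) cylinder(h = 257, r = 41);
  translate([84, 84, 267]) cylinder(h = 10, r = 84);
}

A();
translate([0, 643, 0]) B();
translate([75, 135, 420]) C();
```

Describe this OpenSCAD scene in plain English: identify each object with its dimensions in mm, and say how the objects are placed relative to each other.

A is a simple wooden stool: a rectangular seat 257 mm (x) by 323 mm (y), 40 mm thick, top face at z = 420 mm, on four square legs, each 38×38 mm in cross-section. The legs rest on z = 0, each flush with a corner of the seat.

B is a bed frame 2015 mm long (x) by 956 mm wide (y). Four 67×67 mm corner posts, 447 mm tall, at the corners of the footprint. Four rails of 31 mm thickness and 167 mm height run between adjacent posts with their undersides at z = 153 mm, their outer faces flush with the outside of the frame (the two x-running rails run between the posts' inner faces; the two y-running rails run between the posts' inner faces). 16 slats, each 88 mm wide (x) and 16 mm thick, lie across the top of the two x-running rails, running the full 956 mm width of the frame in y; the slats are evenly spaced along x between the inner faces of the end posts with equal gaps (rounded down to the nearest mm) at the −x end and between each pair — any rounding remainder accumulates at the +x end.

C is a spool: two coaxial disc flanges of radius 84 mm and thickness 10 mm, joined by a core cylinder of radius 41 mm and height 257 mm. The lower flange rests on z = 0 and the three cylinders share a vertical axis.

The bed frame is on the floor beside the stool on its +y side. The spool is on top of the stool.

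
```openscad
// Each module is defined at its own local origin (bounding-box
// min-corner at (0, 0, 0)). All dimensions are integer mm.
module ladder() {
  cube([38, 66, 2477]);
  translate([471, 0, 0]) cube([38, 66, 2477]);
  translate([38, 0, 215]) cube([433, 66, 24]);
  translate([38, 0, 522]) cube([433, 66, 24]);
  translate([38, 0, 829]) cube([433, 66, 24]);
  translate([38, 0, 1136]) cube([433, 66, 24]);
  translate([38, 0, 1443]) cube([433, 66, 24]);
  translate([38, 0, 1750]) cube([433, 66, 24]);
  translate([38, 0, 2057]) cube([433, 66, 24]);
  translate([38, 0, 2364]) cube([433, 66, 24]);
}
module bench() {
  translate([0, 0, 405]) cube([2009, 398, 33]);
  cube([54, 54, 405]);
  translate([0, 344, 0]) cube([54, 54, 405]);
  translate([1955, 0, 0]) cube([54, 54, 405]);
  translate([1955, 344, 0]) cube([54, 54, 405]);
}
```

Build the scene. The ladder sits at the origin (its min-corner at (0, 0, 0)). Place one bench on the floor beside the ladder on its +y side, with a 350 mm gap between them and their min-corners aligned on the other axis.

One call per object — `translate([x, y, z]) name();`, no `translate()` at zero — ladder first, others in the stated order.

ladder();
translate([0, 416, 0]) bench();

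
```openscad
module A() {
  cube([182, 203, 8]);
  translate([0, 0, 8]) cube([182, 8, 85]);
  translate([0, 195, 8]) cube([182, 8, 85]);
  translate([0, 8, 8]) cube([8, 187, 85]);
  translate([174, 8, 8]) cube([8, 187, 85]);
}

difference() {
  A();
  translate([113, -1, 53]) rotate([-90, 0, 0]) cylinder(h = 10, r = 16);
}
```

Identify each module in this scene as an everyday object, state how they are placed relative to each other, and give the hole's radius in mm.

The subtracted cylinder has r = 16 mm.

A is an open box. The open box has a circular hole through its front wall. The hole's radius is 16 mm.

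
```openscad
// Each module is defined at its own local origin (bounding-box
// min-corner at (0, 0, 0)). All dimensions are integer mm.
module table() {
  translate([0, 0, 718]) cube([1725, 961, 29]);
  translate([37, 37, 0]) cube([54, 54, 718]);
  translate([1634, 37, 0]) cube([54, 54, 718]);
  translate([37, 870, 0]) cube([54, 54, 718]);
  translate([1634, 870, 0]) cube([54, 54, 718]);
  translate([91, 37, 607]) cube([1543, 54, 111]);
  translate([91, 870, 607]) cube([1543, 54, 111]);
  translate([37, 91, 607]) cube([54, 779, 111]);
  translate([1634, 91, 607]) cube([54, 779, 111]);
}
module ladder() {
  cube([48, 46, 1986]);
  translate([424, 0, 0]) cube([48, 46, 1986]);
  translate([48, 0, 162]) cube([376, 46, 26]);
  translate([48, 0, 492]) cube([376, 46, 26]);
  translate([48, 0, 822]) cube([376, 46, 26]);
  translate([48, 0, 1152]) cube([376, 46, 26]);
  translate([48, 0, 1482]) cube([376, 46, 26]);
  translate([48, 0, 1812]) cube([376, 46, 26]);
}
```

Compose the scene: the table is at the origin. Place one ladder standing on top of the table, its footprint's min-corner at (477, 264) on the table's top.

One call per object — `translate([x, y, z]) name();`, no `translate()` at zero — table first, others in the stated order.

table();
translate([477, 264, 747]) ladder();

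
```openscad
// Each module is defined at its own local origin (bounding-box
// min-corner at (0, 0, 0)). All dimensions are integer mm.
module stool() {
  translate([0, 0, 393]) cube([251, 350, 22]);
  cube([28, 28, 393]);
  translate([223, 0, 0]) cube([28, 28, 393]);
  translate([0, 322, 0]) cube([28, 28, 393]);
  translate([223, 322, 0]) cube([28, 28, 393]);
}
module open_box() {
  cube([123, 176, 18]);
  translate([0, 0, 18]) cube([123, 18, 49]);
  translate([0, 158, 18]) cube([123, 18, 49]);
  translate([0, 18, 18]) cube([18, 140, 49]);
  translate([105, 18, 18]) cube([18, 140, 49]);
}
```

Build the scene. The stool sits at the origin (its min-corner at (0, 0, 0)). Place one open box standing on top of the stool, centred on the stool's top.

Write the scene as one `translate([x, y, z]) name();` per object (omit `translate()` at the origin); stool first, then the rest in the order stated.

stool();
translate([64, 87, 415]) open_box();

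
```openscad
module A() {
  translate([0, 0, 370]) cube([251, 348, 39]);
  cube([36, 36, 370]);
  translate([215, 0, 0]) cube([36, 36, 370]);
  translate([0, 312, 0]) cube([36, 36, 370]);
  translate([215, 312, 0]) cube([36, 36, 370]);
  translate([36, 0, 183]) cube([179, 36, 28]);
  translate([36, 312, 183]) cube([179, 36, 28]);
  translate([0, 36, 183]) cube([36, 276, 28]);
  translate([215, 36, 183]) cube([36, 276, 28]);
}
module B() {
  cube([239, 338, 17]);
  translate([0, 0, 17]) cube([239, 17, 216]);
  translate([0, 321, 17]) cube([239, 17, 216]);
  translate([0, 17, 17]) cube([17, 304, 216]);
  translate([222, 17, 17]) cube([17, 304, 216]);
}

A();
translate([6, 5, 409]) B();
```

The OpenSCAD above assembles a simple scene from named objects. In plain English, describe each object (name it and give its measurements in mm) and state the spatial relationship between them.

A is a simple wooden stool: a rectangular seat 251 mm (x) by 348 mm (y), 39 mm thick, top face at z = 409 mm, on four square legs, each 36×36 mm in cross-section. The legs rest on z = 0, each flush with a corner of the seat. Four stretchers, 36 mm wide and 28 mm tall, connect adjacent legs with their undersides at z = 183 mm, each running between the inner faces of the legs it joins and aligned with the legs' outer faces on the other axis.

B is an open-topped rectangular box: outside dimensions 239×338×233 mm, with a uniform wall and base thickness of 17 mm. The base is a full 239×338 slab on the floor; four walls sit on top of the base. The front and back walls (the −y and +y sides) span the full width; the two side walls fit between them.

The open box is on top of the stool, centred.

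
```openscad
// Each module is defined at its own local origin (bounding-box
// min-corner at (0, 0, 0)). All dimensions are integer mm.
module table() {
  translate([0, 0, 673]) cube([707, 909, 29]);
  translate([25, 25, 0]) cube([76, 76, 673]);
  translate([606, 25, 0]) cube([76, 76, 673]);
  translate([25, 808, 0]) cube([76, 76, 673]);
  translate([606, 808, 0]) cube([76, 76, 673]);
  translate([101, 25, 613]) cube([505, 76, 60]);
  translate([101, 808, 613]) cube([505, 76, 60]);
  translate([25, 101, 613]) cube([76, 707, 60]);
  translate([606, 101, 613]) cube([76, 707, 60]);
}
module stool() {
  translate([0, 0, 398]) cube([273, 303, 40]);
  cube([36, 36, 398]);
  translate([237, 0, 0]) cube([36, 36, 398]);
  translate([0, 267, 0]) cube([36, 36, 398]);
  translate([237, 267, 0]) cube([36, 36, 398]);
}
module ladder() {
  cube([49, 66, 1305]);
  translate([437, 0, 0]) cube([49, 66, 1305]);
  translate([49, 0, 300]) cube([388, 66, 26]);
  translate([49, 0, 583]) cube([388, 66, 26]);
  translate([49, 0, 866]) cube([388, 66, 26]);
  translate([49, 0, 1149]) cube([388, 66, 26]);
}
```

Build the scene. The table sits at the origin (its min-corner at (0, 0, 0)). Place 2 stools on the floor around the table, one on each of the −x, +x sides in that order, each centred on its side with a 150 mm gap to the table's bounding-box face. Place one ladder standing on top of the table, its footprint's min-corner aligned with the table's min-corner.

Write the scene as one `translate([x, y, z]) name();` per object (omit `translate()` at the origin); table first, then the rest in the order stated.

table();
translate([-423, 303, 0]) stool();
translate([857, 303, 0]) stool();
translate([0, 0, 702]) ladder();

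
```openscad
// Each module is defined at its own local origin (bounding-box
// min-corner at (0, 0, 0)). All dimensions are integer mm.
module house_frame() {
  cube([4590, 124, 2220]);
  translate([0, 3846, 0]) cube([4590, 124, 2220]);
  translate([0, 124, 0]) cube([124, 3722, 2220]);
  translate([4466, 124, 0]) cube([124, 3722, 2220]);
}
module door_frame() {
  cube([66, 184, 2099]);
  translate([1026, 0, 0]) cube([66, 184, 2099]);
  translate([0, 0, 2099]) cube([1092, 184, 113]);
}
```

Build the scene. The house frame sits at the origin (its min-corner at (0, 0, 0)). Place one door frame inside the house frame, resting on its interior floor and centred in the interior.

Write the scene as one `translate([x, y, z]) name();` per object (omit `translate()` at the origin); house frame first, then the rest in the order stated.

house_frame();
translate([1749, 1893, 0]) door_frame();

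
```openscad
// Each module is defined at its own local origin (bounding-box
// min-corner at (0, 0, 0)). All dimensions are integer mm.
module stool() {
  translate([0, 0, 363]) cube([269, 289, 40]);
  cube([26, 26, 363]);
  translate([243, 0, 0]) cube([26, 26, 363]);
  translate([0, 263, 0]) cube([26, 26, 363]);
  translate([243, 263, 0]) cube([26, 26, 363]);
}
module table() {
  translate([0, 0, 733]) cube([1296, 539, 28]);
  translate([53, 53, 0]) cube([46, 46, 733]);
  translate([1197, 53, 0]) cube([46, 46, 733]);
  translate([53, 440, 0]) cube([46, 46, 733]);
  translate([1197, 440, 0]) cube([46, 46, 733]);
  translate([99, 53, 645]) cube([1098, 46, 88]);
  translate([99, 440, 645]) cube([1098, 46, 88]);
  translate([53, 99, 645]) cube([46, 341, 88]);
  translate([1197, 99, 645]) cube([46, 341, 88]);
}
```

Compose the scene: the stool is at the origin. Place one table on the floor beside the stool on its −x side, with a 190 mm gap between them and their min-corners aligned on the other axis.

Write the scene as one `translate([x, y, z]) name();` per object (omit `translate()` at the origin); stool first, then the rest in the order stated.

stool();
translate([-1486, 0, 0]) table();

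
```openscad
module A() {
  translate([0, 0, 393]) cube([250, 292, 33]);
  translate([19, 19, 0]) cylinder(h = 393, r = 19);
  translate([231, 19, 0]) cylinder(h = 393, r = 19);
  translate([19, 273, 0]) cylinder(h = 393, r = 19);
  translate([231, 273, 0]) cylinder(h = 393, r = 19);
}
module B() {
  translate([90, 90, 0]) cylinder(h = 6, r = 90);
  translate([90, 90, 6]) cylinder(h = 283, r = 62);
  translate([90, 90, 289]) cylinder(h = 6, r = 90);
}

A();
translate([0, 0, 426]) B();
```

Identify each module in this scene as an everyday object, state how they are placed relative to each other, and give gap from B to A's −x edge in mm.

A is a stool. B is a spool. The spool is on top of the stool. The gap from the spool to the stool's −x edge is 0 mm.

The spool's min-x is at 0; the stool's min-x is 0; gap = 0 mm.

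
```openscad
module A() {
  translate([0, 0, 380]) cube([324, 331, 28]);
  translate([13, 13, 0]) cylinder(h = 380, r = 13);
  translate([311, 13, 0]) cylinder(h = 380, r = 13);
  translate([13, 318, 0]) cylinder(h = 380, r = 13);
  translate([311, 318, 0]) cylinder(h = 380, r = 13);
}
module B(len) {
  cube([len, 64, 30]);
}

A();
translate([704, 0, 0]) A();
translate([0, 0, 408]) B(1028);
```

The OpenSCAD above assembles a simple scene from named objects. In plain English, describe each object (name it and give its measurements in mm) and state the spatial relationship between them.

A is a four-legged stool. The seat is a 324×331×28 mm slab whose top surface is at z = 408 mm; four round legs, each 26 mm in diameter, run from the floor (z = 0) to the underside of the seat, each leg's axis is inset half a diameter from the nearest pair of seat edges (so the leg's bounding box is flush with the corner).

B is a rectangular beam 1028 mm long (x), 64 mm deep (y), 30 mm thick (z).

The beam spans the tops of two stools placed 380 mm apart, resting at z = 408 mm.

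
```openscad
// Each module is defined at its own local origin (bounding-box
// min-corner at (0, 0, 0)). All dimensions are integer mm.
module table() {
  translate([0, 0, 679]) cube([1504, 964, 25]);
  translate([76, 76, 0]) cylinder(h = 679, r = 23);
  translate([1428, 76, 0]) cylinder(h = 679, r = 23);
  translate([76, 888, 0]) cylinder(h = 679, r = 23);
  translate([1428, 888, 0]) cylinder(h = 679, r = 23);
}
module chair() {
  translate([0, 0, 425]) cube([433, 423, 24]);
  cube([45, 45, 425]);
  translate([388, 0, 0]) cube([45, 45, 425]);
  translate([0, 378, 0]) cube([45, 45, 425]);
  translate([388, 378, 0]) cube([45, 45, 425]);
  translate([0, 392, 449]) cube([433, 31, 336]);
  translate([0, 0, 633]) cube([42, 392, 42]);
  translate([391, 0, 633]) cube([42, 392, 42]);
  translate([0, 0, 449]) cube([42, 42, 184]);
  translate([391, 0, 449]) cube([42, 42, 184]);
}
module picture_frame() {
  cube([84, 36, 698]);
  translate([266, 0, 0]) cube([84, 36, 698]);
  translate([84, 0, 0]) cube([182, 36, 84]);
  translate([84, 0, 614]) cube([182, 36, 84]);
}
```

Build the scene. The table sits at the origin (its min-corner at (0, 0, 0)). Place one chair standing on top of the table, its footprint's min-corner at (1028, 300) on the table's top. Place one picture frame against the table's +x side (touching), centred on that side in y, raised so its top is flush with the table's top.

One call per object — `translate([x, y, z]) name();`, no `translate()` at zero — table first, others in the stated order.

table();
translate([1028, 300, 704]) chair();
translate([1504, 464, 6]) picture_frame();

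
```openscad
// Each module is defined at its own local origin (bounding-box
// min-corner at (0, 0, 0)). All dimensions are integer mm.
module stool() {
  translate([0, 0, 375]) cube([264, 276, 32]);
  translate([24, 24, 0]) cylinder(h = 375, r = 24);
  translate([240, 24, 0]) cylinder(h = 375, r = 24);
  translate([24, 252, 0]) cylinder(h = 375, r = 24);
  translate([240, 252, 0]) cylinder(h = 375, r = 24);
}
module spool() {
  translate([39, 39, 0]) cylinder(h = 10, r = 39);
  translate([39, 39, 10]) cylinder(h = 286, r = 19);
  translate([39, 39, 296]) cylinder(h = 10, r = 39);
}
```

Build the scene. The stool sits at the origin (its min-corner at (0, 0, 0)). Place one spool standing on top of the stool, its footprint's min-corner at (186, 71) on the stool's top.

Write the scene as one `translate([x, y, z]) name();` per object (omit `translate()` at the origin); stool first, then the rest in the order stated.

stool();
translate([186, 71, 407]) spool();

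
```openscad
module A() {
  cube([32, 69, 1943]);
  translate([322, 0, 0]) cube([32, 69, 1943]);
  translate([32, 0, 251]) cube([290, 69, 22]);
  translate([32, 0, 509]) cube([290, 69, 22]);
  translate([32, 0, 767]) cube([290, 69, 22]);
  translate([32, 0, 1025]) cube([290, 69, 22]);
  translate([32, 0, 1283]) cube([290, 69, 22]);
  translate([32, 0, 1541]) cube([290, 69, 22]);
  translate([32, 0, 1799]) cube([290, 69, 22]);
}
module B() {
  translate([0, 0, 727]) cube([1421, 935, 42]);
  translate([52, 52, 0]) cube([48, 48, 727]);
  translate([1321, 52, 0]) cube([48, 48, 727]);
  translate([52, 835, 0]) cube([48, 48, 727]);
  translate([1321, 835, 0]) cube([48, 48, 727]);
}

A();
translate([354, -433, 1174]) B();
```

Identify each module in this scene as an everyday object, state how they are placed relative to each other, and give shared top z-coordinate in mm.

Both tops at z = 1943 mm.

A is a ladder. B is a table. The table is beside the ladder with their tops flush at z = 1943. The shared top z-coordinate is 1943 mm.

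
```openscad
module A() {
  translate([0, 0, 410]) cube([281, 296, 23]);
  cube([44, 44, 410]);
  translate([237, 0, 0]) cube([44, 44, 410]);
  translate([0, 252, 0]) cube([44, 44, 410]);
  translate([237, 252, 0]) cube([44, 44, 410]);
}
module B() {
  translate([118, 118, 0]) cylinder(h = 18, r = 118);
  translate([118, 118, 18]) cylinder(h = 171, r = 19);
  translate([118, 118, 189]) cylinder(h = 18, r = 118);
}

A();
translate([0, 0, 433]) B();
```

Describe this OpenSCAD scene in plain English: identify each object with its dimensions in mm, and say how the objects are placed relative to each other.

A is a simple wooden stool: a rectangular seat 281 mm (x) by 296 mm (y), 23 mm thick, top face at z = 433 mm, on four square legs, each 44×44 mm in cross-section. The legs rest on z = 0, each flush with a corner of the seat.

B is a spool: two coaxial disc flanges of radius 118 mm and thickness 18 mm, joined by a core cylinder of radius 19 mm and height 171 mm. The lower flange rests on z = 0 and the three cylinders share a vertical axis.

The spool is on top of the stool.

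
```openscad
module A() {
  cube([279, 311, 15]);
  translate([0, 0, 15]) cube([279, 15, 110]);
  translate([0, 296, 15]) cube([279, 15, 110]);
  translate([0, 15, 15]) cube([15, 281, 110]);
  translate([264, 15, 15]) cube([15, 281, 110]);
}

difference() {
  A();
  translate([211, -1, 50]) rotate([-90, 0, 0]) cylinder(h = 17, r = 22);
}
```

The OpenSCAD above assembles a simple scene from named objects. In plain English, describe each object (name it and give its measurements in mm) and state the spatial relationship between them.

A is an open storage box with external size 279×311×125 mm and wall thickness 15 mm (the base is also 15 mm thick). The base covers the whole footprint; the four walls stand on the base, with the y-facing walls full-width and the x-facing walls fitting between their inner faces.

The open box has a circular hole of radius 22 mm through its front wall, centred at (x = 211, z = 50).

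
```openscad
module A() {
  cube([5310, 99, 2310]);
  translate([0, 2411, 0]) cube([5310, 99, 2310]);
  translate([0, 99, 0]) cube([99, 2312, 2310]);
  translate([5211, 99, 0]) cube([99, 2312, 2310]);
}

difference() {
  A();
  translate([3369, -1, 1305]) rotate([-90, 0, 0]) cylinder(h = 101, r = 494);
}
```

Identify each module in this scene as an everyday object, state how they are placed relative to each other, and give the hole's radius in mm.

The subtracted cylinder has r = 494 mm.

A is a house frame. The house frame has a circular hole through its front wall. The hole's radius is 494 mm.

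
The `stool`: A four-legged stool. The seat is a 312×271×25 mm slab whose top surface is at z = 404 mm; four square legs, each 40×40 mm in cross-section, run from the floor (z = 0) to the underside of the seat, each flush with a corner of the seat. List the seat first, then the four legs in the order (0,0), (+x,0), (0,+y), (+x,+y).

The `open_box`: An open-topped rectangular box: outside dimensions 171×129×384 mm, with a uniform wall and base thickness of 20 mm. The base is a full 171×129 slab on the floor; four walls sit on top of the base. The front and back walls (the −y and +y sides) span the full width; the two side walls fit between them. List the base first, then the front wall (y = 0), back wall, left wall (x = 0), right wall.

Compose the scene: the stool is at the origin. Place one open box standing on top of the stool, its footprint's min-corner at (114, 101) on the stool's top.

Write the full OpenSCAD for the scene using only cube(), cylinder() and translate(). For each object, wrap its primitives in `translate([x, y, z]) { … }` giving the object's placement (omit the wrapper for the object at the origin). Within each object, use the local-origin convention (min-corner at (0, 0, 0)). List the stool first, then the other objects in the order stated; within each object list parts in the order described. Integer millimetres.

translate([0, 0, 379]) cube([312, 271, 25]);
cube([40, 40, 379]);
translate([272, 0, 0]) cube([40, 40, 379]);
translate([0, 231, 0]) cube([40, 40, 379]);
translate([272, 231, 0]) cube([40, 40, 379]);
translate([114, 101, 404]) {
  cube([171, 129, 20]);
  translate([0, 0, 20]) cube([171, 20, 364]);
  translate([0, 109, 20]) cube([171, 20, 364]);
  translate([0, 20, 20]) cube([20, 89, 364]);
  translate([151, 20, 20]) cube([20, 89, 364]);
}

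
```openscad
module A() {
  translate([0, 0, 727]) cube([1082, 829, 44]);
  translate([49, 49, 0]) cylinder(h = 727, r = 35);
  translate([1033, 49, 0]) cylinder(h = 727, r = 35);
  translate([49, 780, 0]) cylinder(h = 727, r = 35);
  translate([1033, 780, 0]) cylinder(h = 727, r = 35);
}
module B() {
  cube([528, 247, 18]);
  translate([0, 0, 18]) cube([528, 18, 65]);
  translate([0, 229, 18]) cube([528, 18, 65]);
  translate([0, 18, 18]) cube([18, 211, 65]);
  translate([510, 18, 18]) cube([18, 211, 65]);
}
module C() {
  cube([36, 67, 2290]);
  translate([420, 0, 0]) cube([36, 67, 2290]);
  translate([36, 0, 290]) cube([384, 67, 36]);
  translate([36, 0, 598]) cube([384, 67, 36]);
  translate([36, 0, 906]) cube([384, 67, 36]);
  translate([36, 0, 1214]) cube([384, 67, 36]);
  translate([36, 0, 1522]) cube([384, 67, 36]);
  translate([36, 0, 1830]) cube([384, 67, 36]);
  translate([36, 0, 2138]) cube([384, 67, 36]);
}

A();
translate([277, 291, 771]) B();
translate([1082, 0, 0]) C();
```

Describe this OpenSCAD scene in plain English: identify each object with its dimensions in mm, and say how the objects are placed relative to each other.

A is a table with a 1082×829 mm rectangular top, 44 mm thick, top surface at z = 771 mm, supported by four round legs of 70 mm diameter, each leg's bounding box inset 14 mm from the nearest pair of top edges, running from the floor.

B is an open storage box with external size 528×247×83 mm and wall thickness 18 mm (the base is also 18 mm thick). The base covers the whole footprint; the four walls stand on the base, with the y-facing walls full-width and the x-facing walls fitting between their inner faces.

C is a wooden ladder with two side rails of 36×67 mm section and 2290 mm height, set 456 mm apart overall. Between them run 7 rectangular rungs (67 mm deep, 36 mm thick), front faces flush with the rails' −y face. The bottom of the first rung is 290 mm above the floor and each subsequent rung is 308 mm higher than the one below.

The open box is on top of the table, centred. The ladder is against the table's +x side, with their −y faces flush.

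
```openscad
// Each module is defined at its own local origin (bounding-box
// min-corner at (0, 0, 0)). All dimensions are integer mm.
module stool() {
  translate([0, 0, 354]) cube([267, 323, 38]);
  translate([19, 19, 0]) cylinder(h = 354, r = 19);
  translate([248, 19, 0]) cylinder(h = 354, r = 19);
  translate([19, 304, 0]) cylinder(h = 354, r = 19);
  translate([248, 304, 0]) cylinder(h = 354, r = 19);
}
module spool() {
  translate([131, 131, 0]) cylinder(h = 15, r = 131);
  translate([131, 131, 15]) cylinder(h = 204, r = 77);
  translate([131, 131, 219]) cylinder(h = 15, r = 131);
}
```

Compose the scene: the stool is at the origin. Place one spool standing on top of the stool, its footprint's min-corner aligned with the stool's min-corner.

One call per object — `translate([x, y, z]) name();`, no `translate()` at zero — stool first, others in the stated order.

stool();
translate([0, 0, 392]) spool();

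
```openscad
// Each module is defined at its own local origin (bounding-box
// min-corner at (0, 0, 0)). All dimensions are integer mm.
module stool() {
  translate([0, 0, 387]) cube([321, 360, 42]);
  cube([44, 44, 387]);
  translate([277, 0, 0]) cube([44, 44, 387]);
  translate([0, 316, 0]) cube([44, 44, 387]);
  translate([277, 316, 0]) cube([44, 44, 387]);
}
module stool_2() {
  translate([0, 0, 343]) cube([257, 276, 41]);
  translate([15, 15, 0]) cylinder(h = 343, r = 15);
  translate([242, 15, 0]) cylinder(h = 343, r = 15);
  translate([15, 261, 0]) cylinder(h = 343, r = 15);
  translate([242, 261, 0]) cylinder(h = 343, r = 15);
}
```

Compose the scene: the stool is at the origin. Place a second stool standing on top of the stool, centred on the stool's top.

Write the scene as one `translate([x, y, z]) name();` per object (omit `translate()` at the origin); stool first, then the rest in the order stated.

stool();
translate([32, 42, 429]) stool_2();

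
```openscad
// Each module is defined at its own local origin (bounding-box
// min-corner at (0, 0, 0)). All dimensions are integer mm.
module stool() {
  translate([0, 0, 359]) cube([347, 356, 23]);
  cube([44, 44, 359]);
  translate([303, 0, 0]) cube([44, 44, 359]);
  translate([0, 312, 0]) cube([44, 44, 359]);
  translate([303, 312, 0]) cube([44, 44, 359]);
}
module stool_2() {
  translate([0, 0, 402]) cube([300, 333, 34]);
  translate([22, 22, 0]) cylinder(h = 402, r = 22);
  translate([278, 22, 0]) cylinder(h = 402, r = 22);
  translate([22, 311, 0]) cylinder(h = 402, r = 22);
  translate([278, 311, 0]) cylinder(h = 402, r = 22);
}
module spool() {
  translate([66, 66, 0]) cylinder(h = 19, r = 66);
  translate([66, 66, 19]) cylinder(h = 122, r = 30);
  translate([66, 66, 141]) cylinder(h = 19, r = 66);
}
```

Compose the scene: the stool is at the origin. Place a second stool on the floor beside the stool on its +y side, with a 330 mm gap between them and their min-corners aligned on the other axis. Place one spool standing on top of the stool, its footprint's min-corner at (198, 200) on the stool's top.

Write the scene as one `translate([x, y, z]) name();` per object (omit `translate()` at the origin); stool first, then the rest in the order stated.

stool();
translate([0, 686, 0]) stool_2();
translate([198, 200, 382]) spool();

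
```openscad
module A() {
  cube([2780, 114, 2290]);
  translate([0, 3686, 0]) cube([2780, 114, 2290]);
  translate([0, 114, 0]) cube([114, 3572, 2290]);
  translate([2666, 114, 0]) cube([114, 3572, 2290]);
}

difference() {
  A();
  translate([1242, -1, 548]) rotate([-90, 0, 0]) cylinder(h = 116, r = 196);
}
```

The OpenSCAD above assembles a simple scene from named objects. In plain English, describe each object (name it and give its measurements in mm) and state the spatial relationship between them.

A is the wall frame of a small rectangular building: four walls, each 2290 mm tall and 114 mm thick, enclosing a footprint 2780 mm (x) by 3800 mm (y) outside-to-outside, with no floor or roof. The front and back walls (the −y and +y sides) span the full width; the two side walls fit between them.

The house frame has a circular hole of radius 196 mm through its front wall, centred at (x = 1242, z = 548).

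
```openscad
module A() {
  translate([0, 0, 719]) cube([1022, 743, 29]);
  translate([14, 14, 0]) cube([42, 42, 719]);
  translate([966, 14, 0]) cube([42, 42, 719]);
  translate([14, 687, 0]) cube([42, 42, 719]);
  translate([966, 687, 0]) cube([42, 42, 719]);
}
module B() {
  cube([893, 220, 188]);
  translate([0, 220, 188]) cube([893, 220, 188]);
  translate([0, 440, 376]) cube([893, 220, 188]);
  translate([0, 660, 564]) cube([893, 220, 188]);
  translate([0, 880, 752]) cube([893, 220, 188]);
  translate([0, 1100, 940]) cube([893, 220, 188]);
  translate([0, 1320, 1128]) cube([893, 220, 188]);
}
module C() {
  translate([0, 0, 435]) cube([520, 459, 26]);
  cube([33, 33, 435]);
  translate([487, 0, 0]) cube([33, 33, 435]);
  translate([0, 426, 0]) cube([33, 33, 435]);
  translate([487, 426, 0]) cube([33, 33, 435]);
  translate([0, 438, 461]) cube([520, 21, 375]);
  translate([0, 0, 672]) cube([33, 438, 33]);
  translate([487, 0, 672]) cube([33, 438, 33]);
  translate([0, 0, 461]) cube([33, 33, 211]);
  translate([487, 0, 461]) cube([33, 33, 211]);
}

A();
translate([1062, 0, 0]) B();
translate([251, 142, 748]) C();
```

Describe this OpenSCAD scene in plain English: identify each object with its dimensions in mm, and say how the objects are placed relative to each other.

A is a rectangular dining table. The top is 1022×743×29 mm with its upper surface at z = 748 mm. It stands on four 42×42 mm square legs, each inset 14 mm from the nearest pair of top edges, running from the floor to the underside of the top.

B is a straight staircase of 7 solid steps. Each step is 893 mm wide (x), 220 mm deep (y, the going) and 188 mm tall (the rise). The first step rests on the floor; each subsequent step sits one going further in +y and one rise higher in +z, directly behind and above the previous step with no overlap.

C is a chair: 520×459 mm seat, 26 mm thick, top at z = 461 mm, on four 33 mm square corner legs flush with the seat edges. A 21 mm thick backrest slab spans the full seat width, extending 375 mm above the seat top, its back face flush with the seat's +y edge. Two armrests of 33×33 mm section run along each side from the seat's front edge to the front of the backrest, top faces 244 mm above the seat top and outer faces flush with the seat's x-edges; a 33×33 mm post under the front of each armrest stands on the seat at the front corner.

The staircase is on the floor beside the table on its +x side. The chair is on top of the table, centred.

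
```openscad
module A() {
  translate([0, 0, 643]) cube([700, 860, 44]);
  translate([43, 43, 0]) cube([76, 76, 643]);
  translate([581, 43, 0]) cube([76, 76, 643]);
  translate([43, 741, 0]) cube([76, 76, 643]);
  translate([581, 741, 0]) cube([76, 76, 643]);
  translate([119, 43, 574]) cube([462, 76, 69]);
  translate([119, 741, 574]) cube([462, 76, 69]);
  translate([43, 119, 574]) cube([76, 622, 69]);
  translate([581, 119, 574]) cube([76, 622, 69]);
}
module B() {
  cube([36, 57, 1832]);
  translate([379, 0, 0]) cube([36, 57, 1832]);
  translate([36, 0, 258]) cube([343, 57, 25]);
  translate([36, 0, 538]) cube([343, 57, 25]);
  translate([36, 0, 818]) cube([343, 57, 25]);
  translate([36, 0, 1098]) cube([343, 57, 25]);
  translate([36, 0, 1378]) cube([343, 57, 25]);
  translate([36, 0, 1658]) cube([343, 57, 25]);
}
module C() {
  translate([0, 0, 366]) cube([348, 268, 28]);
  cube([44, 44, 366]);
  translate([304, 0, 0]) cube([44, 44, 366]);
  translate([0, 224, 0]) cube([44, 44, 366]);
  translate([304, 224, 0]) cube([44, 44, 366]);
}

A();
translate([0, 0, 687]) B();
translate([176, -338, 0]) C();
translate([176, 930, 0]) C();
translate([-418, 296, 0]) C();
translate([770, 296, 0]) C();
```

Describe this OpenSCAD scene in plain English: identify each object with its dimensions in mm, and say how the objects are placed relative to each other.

A is a table: top 700 mm (x) × 860 mm (y), 44 mm thick, upper face at z = 687 mm, on four 76×76 mm square legs, each inset 43 mm from the nearest pair of top edges, running from z = 0 to the bottom of the top. Four apron rails, 76 mm thick and 69 mm tall, run between adjacent legs with their top edges flush with the underside of the top and their outer faces flush with the legs' outer faces.

B is a wooden ladder with two side rails of 36×57 mm section and 1832 mm height, set 415 mm apart overall. Between them run 6 rectangular rungs (57 mm deep, 25 mm thick), front faces flush with the rails' −y face. The bottom of the first rung is 258 mm above the floor and each subsequent rung is 280 mm higher than the one below.

C is a four-legged stool. The seat is 348×268 mm, 28 mm thick, top at z = 394 mm. It stands on four square legs, each 44×44 mm in cross-section, from z = 0 to the seat underside, each flush with a corner of the seat.

The ladder is on top of the table. Four stools sit around the table at the −y, +y, −x, +x sides.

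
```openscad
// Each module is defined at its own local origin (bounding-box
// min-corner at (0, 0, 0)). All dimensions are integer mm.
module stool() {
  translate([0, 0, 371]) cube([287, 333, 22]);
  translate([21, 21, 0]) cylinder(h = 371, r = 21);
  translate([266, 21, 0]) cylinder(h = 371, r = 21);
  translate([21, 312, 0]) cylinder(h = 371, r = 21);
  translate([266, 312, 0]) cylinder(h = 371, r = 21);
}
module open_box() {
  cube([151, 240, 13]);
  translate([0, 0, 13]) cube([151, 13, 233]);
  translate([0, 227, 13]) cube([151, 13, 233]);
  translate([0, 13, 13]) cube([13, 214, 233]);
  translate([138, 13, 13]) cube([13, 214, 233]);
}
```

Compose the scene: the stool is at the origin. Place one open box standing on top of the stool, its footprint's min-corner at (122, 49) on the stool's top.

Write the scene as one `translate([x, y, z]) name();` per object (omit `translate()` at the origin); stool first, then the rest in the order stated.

stool();
translate([122, 49, 393]) open_box();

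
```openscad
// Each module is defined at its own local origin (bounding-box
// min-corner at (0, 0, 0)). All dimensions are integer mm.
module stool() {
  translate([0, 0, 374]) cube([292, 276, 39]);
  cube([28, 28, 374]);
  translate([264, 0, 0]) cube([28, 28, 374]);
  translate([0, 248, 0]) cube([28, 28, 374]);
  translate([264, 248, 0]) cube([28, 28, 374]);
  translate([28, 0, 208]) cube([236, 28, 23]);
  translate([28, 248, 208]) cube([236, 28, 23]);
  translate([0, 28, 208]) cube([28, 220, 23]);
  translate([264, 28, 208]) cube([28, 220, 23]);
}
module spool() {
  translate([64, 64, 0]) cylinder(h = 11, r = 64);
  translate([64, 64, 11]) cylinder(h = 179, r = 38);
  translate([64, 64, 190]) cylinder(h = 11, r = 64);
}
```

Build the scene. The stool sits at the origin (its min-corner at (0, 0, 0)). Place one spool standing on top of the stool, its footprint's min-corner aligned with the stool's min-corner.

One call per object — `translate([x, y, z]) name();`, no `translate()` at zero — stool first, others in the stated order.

stool();
translate([0, 0, 413]) spool();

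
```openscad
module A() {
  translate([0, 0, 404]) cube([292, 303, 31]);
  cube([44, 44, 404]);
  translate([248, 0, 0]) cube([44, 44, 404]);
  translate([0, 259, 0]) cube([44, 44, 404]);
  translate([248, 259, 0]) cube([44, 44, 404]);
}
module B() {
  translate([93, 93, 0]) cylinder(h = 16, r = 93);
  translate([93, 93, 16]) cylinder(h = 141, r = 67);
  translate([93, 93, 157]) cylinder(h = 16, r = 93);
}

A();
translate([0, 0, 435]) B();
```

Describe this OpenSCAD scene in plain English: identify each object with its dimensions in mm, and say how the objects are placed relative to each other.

A is a four-legged stool. The seat is 292×303 mm, 31 mm thick, top at z = 435 mm. It stands on four square legs, each 44×44 mm in cross-section, from z = 0 to the seat underside, each flush with a corner of the seat.

B is a spool: two coaxial disc flanges of radius 93 mm and thickness 16 mm, joined by a core cylinder of radius 67 mm and height 141 mm. The lower flange rests on z = 0 and the three cylinders share a vertical axis.

The spool is on top of the stool.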